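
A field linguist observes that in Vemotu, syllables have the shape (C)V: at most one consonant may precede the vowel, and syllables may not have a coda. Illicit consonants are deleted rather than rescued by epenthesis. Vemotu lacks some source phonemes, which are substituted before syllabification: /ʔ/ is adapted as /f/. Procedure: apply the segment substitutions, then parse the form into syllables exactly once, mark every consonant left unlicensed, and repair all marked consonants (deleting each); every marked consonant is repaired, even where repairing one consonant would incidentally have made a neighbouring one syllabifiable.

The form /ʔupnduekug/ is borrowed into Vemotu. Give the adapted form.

fudueku

Substitution: /ʔ/ → /f/, giving /fupnduekug/.
The consonants /p/, /n/, /g/ cannot be parsed into a legal (C)V syllable (no codas are permitted; onsets are limited to one consonant).
Each unlicensed consonant is deleted: /p/, /n/, /g/.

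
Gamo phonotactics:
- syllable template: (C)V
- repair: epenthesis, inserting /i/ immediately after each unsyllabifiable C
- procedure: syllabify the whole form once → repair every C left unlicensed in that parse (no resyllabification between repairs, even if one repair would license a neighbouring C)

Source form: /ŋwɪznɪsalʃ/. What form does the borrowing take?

Under (C)V, the unsyllabifiable consonants are /ŋ/, /z/, /l/, /ʃ/ (no codas are permitted; onsets are limited to one consonant).
Epenthesis after each stranded consonant: /ŋ/ → /ŋi/, /z/ → /zi/, /l/ → /li/, /ʃ/ → /ʃi/.

ŋiwɪzinɪsaliʃi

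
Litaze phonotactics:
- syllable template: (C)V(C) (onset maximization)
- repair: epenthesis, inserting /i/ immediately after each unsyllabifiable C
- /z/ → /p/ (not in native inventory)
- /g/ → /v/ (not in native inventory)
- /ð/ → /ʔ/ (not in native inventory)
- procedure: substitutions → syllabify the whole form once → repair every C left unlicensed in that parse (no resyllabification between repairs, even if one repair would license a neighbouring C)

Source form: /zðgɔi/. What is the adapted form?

Substitution: /z/ → /p/, /ð/ → /ʔ/, /g/ → /v/, giving /pʔvɔi/.
Under (C)V(C), the unsyllabifiable consonants are /p/, /ʔ/ (at most one coda consonant is licensed; onsets are limited to one consonant).
Each unlicensed consonant becomes the onset of a new syllable: /p/ → /pi/, /ʔ/ → /ʔi/.

piʔivɔi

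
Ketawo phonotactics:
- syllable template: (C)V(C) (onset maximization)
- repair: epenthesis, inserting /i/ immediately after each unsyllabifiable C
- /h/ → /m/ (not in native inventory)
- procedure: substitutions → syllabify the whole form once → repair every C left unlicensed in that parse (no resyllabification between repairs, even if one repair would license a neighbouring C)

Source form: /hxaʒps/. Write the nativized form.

mixaʒpisi

Substitution: /h/ → /m/, giving /mxaʒps/.
Syllabifying with onset maximization leaves /m/, /p/, /s/ stranded (at most one coda consonant is licensed; onsets are limited to one consonant).
Epenthesis after each stranded consonant: /m/ → /mi/, /p/ → /pi/, /s/ → /si/.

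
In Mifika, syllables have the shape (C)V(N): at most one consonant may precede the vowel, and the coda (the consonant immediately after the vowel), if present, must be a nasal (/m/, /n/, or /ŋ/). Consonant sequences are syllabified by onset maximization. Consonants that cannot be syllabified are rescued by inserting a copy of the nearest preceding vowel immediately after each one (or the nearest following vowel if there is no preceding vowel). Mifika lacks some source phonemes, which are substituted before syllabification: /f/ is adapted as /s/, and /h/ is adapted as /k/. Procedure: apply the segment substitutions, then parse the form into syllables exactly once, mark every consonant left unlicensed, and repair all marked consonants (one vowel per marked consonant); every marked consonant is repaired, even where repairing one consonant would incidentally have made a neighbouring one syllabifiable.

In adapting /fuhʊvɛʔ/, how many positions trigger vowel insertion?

1

After substitution the input is /sukʊvɛʔ/.
The unsyllabifiable consonants are /ʔ/; each receives one epenthetic vowel.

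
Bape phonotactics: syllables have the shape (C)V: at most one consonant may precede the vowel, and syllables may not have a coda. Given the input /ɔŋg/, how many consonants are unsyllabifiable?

2

Under (C)V, the unsyllabifiable consonants are /ŋ/, /g/ (no codas are permitted; onsets are limited to one consonant).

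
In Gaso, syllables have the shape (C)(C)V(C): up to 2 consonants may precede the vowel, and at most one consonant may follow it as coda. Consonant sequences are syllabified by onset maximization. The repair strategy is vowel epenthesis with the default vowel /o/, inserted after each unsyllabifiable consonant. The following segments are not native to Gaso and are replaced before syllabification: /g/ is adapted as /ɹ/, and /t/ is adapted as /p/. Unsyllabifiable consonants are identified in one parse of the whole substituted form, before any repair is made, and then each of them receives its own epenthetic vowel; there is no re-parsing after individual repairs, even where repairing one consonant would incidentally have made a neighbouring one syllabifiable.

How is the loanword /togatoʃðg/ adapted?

poɹapoʃðoɹo

Substitution: /t/ → /p/, /g/ → /ɹ/, giving /poɹapoʃðɹ/.
Under (C)(C)V(C), the unsyllabifiable consonants are /ð/, /ɹ/ (at most one coda consonant is licensed; onsets may contain at most 2 consonants).
Epenthesis after each stranded consonant: /ð/ → /ðo/, /ɹ/ → /ɹo/.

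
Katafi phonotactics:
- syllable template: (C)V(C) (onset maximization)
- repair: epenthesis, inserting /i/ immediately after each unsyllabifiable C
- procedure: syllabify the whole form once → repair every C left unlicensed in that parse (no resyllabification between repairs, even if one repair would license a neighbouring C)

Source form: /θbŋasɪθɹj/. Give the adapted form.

θibiŋasɪθɹiji

Syllabifying with onset maximization leaves /θ/, /b/, /ɹ/, /j/ stranded (at most one coda consonant is licensed; onsets are limited to one consonant).
Each unlicensed consonant becomes the onset of a new syllable: /θ/ → /θi/, /b/ → /bi/, /ɹ/ → /ɹi/, /j/ → /ji/.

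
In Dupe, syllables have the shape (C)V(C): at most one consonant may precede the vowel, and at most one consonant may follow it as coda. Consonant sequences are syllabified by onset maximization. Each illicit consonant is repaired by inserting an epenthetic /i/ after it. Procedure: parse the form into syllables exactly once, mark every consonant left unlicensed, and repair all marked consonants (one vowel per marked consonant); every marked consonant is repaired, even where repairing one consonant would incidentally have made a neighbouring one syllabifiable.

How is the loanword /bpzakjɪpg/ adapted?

bipizakjɪpgi

Syllabifying with onset maximization leaves /b/, /p/, /g/ stranded (at most one coda consonant is licensed; onsets are limited to one consonant).
Each unlicensed consonant becomes the onset of a new syllable: /b/ → /bi/, /p/ → /pi/, /g/ → /gi/.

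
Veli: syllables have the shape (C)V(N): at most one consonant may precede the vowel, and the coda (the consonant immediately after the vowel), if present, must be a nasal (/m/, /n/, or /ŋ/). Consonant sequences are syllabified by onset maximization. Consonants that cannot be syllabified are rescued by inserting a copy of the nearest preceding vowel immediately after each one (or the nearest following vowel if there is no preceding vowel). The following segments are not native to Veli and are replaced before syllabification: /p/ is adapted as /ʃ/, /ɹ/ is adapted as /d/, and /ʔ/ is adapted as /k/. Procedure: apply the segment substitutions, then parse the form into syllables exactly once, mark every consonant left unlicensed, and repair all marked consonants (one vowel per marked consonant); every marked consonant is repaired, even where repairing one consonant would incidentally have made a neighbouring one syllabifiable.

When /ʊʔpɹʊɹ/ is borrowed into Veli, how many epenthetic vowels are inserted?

After substitution the input is /ʊkʃdʊd/.
The unsyllabifiable consonants are /k/, /ʃ/, /d/; each receives one epenthetic vowel.

3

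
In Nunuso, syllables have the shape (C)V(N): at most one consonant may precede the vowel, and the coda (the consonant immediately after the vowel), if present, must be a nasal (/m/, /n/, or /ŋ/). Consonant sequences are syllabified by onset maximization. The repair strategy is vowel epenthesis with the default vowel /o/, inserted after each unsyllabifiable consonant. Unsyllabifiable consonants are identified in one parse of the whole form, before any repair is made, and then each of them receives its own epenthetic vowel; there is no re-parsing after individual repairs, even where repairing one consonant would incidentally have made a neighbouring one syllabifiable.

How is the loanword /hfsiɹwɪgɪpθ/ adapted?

hofosiɹowɪgɪpoθo

Syllabifying with onset maximization leaves /h/, /f/, /ɹ/, /p/, /θ/ stranded (only a nasal (/m/, /n/, or /ŋ/) is licensed in coda position; onsets are limited to one consonant).
Each unlicensed consonant becomes the onset of a new syllable: /h/ → /ho/, /f/ → /fo/, /ɹ/ → /ɹo/, /p/ → /po/, /θ/ → /θo/.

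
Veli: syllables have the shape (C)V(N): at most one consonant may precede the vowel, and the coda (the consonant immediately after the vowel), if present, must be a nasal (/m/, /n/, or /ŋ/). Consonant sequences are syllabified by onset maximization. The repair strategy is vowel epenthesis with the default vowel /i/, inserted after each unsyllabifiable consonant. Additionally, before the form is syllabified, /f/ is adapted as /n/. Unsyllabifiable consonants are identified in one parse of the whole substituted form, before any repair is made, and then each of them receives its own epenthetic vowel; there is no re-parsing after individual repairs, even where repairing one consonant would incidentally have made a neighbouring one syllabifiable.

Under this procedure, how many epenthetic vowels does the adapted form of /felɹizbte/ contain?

After substitution the input is /nelɹizbte/.
The unsyllabifiable consonants are /l/, /z/, /b/; each receives one epenthetic vowel.

3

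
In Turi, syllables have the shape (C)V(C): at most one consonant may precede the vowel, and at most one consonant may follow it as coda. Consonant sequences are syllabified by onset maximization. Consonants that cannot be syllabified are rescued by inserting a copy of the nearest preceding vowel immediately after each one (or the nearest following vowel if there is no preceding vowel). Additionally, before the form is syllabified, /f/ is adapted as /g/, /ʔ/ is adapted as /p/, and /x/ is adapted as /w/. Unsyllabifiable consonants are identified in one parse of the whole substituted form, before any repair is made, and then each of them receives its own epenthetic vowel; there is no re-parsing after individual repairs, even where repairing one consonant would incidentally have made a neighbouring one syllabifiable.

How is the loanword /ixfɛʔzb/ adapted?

iwgɛpzɛbɛ

Substitution: /x/ → /w/, /f/ → /g/, /ʔ/ → /p/, giving /iwgɛpzb/.
Syllabifying with onset maximization leaves /z/, /b/ stranded (at most one coda consonant is licensed; onsets are limited to one consonant).
Epenthesis after each stranded consonant: /z/ → /zɛ/, /b/ → /bɛ/.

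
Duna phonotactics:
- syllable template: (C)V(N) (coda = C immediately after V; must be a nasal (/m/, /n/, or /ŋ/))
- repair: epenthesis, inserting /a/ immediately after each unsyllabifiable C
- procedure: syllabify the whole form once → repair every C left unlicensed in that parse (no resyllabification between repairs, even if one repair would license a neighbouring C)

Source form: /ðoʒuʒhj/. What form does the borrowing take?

The consonants /ʒ/, /h/, /j/ cannot be parsed into a legal (C)V(N) syllable (only a nasal (/m/, /n/, or /ŋ/) is licensed in coda position; onsets are limited to one consonant).
Inserting the epenthetic vowel yields /ʒ/ → /ʒa/, /h/ → /ha/, /j/ → /ja/.

ðoʒuʒahaja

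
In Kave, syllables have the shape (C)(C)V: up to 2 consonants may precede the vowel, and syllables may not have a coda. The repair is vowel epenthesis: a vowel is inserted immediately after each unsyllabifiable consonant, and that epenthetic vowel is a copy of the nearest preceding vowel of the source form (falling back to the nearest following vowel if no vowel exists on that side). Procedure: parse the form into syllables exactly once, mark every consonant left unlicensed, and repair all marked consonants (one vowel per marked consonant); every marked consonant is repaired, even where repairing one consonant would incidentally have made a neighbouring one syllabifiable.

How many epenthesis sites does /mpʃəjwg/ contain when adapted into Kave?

4

The unsyllabifiable consonants are /m/, /j/, /w/, /g/; each receives one epenthetic vowel.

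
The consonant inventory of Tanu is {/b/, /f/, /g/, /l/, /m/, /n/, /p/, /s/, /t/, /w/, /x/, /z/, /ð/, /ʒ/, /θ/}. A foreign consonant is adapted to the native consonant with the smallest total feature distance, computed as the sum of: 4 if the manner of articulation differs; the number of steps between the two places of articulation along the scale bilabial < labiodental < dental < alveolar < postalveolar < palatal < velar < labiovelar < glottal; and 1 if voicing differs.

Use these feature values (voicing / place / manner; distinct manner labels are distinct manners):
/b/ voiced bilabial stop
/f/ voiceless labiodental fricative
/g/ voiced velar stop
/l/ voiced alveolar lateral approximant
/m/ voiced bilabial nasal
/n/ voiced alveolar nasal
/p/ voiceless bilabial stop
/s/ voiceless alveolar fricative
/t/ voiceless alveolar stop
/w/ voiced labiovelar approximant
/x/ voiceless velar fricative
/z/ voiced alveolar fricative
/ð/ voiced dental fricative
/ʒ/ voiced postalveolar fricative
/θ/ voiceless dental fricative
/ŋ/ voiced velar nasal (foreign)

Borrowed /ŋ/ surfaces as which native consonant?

n

/n/ is closest: same manner (nasal), place distance 3 (velar→alveolar), same voicing; total 3. Next closest is /g/ at distance 4.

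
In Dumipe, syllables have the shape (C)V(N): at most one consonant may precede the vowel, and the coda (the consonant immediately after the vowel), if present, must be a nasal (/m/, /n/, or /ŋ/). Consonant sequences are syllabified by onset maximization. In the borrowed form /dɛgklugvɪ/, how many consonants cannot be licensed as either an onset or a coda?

3

Under (C)V(N), the unsyllabifiable consonants are /g/, /k/, /g/ (only a nasal (/m/, /n/, or /ŋ/) is licensed in coda position; onsets are limited to one consonant).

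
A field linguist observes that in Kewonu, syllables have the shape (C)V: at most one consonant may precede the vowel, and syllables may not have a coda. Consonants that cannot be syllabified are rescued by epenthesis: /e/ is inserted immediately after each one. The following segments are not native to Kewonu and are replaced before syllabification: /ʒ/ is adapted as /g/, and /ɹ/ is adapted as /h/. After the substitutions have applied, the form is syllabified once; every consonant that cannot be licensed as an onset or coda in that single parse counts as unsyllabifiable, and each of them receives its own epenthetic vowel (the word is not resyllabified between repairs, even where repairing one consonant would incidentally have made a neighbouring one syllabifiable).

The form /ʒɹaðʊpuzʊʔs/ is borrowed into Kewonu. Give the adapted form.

Substitution: /ʒ/ → /g/, /ɹ/ → /h/, giving /ghaðʊpuzʊʔs/.
Under (C)V, the unsyllabifiable consonants are /g/, /ʔ/, /s/ (no codas are permitted; onsets are limited to one consonant).
Epenthesis after each stranded consonant: /g/ → /ge/, /ʔ/ → /ʔe/, /s/ → /se/.

gehaðʊpuzʊʔese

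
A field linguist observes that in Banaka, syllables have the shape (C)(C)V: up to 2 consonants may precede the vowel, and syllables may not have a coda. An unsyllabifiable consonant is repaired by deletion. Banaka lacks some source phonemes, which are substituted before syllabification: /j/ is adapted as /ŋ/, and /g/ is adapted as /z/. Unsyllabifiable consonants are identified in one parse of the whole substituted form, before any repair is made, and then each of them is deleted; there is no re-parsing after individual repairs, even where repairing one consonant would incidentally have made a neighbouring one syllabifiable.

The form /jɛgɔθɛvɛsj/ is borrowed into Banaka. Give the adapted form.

Substitution: /j/ → /ŋ/, /g/ → /z/, giving /ŋɛzɔθɛvɛsŋ/.
Under (C)(C)V, the unsyllabifiable consonants are /s/, /ŋ/ (no codas are permitted; onsets may contain at most 2 consonants).
Each unlicensed consonant is deleted: /s/, /ŋ/.

ŋɛzɔθɛvɛ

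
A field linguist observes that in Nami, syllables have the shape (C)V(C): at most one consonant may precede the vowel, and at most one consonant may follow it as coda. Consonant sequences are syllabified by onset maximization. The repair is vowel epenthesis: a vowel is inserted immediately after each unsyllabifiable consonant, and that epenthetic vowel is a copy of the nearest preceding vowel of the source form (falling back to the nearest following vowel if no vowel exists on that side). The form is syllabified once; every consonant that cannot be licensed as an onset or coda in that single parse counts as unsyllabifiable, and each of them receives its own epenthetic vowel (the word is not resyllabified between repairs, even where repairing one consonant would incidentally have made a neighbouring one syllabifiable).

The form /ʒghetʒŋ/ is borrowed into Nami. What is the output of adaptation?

ʒegehetʒeŋe

Syllabifying with onset maximization leaves /ʒ/, /g/, /ʒ/, /ŋ/ stranded (at most one coda consonant is licensed; onsets are limited to one consonant).
Each unlicensed consonant becomes the onset of a new syllable: /ʒ/ → /ʒe/, /g/ → /ge/, /ʒ/ → /ʒe/, /ŋ/ → /ŋe/.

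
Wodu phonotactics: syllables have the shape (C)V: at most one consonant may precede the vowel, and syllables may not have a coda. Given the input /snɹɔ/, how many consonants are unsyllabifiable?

2

Under (C)V, the unsyllabifiable consonants are /s/, /n/ (no codas are permitted; onsets are limited to one consonant).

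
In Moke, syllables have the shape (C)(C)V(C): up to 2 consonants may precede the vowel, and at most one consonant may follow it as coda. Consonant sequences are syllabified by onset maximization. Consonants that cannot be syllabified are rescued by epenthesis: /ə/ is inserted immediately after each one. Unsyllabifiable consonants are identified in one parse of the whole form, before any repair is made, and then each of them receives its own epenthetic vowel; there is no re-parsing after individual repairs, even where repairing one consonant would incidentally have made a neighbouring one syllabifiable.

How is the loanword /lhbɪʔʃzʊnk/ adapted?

ləhbɪʔʃzʊnkə

Under (C)(C)V(C), the unsyllabifiable consonants are /l/, /k/ (at most one coda consonant is licensed; onsets may contain at most 2 consonants).
Epenthesis after each stranded consonant: /l/ → /lə/, /k/ → /kə/.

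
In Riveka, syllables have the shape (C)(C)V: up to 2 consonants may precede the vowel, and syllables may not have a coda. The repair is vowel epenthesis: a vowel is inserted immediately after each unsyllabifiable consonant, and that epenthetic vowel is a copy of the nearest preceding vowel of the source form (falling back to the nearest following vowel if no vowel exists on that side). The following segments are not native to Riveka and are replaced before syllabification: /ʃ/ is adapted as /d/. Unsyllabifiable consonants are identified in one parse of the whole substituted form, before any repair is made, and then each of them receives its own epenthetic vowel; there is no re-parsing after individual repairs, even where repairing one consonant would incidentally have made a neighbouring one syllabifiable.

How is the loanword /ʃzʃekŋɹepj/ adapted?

dezdekeŋɹepeje

Substitution: /ʃ/ → /d/, giving /dzdekŋɹepj/.
Under (C)(C)V, the unsyllabifiable consonants are /d/, /k/, /p/, /j/ (no codas are permitted; onsets may contain at most 2 consonants).
Epenthesis after each stranded consonant: /d/ → /de/, /k/ → /ke/, /p/ → /pe/, /j/ → /je/.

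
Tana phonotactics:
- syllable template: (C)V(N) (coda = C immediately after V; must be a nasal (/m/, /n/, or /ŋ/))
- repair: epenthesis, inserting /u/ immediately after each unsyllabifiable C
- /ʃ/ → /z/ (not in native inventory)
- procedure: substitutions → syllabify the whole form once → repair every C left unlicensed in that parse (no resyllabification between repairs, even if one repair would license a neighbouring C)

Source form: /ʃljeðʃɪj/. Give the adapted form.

zulujeðuzɪju

Substitution: /ʃ/ → /z/, giving /zljeðzɪj/.
Under (C)V(N), the unsyllabifiable consonants are /z/, /l/, /ð/, /j/ (only a nasal (/m/, /n/, or /ŋ/) is licensed in coda position; onsets are limited to one consonant).
Epenthesis after each stranded consonant: /z/ → /zu/, /l/ → /lu/, /ð/ → /ðu/, /j/ → /ju/.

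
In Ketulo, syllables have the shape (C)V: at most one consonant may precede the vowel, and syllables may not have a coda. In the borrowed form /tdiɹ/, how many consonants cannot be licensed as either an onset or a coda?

2

The consonants /t/, /ɹ/ cannot be parsed into a legal (C)V syllable (no codas are permitted; onsets are limited to one consonant).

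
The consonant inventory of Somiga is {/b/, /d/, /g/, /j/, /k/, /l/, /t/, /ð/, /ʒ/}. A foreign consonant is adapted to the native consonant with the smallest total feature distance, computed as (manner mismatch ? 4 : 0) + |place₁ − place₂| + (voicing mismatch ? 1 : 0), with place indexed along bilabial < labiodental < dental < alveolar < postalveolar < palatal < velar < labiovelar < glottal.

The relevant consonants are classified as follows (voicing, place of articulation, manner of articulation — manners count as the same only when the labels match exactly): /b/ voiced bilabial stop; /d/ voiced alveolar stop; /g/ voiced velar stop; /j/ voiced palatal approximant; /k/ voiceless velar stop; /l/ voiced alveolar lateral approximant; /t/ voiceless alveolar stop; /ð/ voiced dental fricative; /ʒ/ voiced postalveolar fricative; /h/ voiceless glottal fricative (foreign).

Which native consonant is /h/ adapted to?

ʒ

/ʒ/ is closest: same manner (fricative), place distance 4 (glottal→postalveolar), voicing differs (+1); total 5. Next closest is /k/ at distance 6.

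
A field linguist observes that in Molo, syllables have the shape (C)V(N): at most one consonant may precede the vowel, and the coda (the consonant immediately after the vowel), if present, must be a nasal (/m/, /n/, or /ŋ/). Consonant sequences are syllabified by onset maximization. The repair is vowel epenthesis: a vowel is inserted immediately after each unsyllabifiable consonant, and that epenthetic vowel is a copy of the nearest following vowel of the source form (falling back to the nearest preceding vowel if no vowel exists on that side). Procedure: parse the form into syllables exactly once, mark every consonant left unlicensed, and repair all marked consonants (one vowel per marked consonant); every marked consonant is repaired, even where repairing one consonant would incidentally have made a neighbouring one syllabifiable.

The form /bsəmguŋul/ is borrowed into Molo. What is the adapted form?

Under (C)V(N), the unsyllabifiable consonants are /b/, /l/ (only a nasal (/m/, /n/, or /ŋ/) is licensed in coda position; onsets are limited to one consonant).
Epenthesis after each stranded consonant: /b/ → /bə/, /l/ → /lu/.

bəsəmguŋulu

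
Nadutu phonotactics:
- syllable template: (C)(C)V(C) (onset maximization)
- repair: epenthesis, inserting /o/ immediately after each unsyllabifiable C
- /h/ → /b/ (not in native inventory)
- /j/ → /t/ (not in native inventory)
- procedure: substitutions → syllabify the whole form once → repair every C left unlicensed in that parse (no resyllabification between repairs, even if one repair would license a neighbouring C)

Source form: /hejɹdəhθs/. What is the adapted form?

Substitution: /h/ → /b/, /j/ → /t/, giving /betɹdəbθs/.
The consonants /θ/, /s/ cannot be parsed into a legal (C)(C)V(C) syllable (at most one coda consonant is licensed; onsets may contain at most 2 consonants).
Each unlicensed consonant becomes the onset of a new syllable: /θ/ → /θo/, /s/ → /so/.

betɹdəbθoso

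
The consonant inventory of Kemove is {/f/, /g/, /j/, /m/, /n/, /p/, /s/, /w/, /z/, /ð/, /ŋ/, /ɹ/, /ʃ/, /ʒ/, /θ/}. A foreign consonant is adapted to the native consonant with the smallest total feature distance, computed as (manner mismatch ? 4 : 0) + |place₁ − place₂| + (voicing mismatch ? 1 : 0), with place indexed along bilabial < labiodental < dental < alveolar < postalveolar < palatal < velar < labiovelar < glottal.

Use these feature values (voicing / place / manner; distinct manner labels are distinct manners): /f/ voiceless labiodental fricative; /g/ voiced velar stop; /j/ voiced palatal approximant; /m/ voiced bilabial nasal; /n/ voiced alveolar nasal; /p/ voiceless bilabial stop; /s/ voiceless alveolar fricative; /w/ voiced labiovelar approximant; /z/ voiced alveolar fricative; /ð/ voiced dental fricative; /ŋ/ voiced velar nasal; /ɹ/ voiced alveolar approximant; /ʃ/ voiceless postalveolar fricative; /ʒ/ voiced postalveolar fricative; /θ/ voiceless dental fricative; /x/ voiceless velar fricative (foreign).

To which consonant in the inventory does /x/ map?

ʃ

/ʃ/ is closest: same manner (fricative), place distance 2 (velar→postalveolar), same voicing; total 2. Next closest is /s/ at distance 3.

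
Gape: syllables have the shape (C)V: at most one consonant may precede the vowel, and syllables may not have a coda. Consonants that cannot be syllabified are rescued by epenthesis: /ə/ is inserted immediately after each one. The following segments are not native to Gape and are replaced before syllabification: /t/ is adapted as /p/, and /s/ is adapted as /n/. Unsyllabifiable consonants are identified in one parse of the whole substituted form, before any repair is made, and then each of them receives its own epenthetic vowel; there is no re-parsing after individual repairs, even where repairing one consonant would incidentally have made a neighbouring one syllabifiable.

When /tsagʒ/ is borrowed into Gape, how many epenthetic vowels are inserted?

After substitution the input is /pnagʒ/.
The unsyllabifiable consonants are /p/, /g/, /ʒ/; each receives one epenthetic vowel.

3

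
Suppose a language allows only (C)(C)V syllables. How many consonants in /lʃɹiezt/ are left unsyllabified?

The consonants /l/, /z/, /t/ cannot be parsed into a legal (C)(C)V syllable (no codas are permitted; onsets may contain at most 2 consonants).

3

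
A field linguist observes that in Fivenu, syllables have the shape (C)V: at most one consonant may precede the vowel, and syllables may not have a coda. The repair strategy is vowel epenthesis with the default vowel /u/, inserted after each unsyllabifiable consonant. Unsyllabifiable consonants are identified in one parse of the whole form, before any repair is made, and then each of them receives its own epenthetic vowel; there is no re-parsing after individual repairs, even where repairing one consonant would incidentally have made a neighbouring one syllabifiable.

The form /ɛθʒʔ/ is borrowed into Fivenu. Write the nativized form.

Syllabifying with onset maximization leaves /θ/, /ʒ/, /ʔ/ stranded (no codas are permitted; onsets are limited to one consonant).
Inserting the epenthetic vowel yields /θ/ → /θu/, /ʒ/ → /ʒu/, /ʔ/ → /ʔu/.

ɛθuʒuʔu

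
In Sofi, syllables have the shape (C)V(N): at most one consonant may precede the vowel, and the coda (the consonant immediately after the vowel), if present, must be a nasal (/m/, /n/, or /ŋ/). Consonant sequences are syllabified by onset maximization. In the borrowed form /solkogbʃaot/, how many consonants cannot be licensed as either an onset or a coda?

Under (C)V(N), the unsyllabifiable consonants are /l/, /g/, /b/, /t/ (only a nasal (/m/, /n/, or /ŋ/) is licensed in coda position; onsets are limited to one consonant).

4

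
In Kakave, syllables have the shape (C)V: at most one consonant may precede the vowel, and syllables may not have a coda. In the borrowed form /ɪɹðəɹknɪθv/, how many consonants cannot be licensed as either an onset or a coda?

The consonants /ɹ/, /ɹ/, /k/, /θ/, /v/ cannot be parsed into a legal (C)V syllable (no codas are permitted; onsets are limited to one consonant).

5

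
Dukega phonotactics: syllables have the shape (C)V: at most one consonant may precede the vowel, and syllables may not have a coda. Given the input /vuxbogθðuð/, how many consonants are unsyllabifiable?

4

Under (C)V, the unsyllabifiable consonants are /x/, /g/, /θ/, /ð/ (no codas are permitted; onsets are limited to one consonant).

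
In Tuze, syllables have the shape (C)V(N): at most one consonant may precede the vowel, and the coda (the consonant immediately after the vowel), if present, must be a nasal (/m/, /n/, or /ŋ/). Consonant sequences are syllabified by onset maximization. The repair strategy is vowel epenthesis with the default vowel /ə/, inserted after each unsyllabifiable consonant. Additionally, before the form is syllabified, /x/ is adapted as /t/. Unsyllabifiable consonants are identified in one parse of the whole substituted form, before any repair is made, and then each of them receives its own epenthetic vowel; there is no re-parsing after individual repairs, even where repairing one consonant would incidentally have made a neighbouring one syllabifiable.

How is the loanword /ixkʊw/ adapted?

itəkʊwə

Substitution: /x/ → /t/, giving /itkʊw/.
Under (C)V(N), the unsyllabifiable consonants are /t/, /w/ (only a nasal (/m/, /n/, or /ŋ/) is licensed in coda position; onsets are limited to one consonant).
Each unlicensed consonant becomes the onset of a new syllable: /t/ → /tə/, /w/ → /wə/.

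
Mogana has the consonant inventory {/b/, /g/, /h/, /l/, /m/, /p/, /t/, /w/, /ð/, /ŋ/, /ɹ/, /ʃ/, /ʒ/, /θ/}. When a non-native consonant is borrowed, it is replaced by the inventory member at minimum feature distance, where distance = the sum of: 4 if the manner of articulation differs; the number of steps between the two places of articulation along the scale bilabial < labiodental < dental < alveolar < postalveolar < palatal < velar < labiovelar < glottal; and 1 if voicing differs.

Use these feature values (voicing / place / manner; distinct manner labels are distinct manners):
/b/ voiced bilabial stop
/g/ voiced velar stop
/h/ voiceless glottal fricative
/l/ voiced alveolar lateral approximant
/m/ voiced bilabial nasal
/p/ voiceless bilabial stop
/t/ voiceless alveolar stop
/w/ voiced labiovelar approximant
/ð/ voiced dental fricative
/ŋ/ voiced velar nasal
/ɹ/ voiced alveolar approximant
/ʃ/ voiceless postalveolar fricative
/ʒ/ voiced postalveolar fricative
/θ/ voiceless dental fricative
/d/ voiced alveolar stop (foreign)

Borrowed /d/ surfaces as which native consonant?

/t/ is closest: same manner (stop), place distance 0 (alveolar→alveolar), voicing differs (+1); total 1. Next closest is /b/ at distance 3.

t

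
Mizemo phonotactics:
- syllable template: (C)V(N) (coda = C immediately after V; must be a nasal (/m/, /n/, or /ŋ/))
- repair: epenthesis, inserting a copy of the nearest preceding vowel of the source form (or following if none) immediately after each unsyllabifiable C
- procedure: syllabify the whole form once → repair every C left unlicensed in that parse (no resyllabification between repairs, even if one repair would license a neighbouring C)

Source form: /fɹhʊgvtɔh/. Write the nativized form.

Under (C)V(N), the unsyllabifiable consonants are /f/, /ɹ/, /g/, /v/, /h/ (only a nasal (/m/, /n/, or /ŋ/) is licensed in coda position; onsets are limited to one consonant).
Epenthesis after each stranded consonant: /f/ → /fʊ/, /ɹ/ → /ɹʊ/, /g/ → /gʊ/, /v/ → /vʊ/, /h/ → /hɔ/.

fʊɹʊhʊgʊvʊtɔhɔ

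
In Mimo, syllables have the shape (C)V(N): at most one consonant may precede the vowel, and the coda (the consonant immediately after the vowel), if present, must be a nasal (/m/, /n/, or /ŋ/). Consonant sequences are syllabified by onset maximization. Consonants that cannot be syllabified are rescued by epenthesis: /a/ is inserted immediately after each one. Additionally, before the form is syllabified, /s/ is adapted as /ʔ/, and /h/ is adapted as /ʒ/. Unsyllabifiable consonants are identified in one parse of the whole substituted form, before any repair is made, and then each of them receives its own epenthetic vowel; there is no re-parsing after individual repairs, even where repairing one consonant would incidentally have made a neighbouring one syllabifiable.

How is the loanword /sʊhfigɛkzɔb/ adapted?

ʔʊʒafigɛkazɔba

Substitution: /s/ → /ʔ/, /h/ → /ʒ/, giving /ʔʊʒfigɛkzɔb/.
The consonants /ʒ/, /k/, /b/ cannot be parsed into a legal (C)V(N) syllable (only a nasal (/m/, /n/, or /ŋ/) is licensed in coda position; onsets are limited to one consonant).
Inserting the epenthetic vowel yields /ʒ/ → /ʒa/, /k/ → /ka/, /b/ → /ba/.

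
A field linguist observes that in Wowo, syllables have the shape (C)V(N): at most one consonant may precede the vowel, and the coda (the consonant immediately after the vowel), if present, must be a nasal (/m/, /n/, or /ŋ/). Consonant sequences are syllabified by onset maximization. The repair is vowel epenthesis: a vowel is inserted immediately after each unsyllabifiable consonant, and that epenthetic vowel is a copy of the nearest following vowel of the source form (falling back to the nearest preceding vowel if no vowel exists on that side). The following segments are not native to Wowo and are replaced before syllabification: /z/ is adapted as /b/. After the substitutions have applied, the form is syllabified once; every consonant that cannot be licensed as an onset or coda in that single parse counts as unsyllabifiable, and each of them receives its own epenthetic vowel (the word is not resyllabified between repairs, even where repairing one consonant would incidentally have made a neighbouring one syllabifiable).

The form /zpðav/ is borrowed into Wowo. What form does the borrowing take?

bapaðava

Substitution: /z/ → /b/, giving /bpðav/.
Syllabifying with onset maximization leaves /b/, /p/, /v/ stranded (only a nasal (/m/, /n/, or /ŋ/) is licensed in coda position; onsets are limited to one consonant).
Epenthesis after each stranded consonant: /b/ → /ba/, /p/ → /pa/, /v/ → /va/.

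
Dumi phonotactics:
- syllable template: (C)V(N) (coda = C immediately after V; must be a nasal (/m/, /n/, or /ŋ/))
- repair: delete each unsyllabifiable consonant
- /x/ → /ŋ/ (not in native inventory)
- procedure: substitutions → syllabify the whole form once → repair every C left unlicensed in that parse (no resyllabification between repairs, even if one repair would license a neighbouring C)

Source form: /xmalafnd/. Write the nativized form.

Substitution: /x/ → /ŋ/, giving /ŋmalafnd/.
Syllabifying with onset maximization leaves /ŋ/, /f/, /n/, /d/ stranded (only a nasal (/m/, /n/, or /ŋ/) is licensed in coda position; onsets are limited to one consonant).
Deleting the stranded consonants removes /ŋ/, /f/, /n/, /d/.

mala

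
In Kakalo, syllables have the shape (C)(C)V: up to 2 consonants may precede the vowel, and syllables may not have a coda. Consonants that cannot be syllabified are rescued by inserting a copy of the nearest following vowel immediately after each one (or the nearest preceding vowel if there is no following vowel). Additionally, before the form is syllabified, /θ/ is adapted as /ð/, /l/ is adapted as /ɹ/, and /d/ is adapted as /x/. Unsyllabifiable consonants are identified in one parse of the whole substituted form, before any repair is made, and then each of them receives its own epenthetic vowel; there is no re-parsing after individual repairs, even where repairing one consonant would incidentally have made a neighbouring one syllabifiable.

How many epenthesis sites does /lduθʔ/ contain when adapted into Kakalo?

After substitution the input is /ɹxuðʔ/.
The unsyllabifiable consonants are /ð/, /ʔ/; each receives one epenthetic vowel.

2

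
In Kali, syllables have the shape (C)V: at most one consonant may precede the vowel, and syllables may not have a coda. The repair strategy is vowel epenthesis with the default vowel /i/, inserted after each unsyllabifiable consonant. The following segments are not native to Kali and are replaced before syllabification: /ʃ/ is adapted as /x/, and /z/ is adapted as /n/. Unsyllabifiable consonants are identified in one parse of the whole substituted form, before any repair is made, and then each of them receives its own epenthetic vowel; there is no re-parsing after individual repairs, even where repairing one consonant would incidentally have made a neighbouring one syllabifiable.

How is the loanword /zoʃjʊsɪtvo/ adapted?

Substitution: /z/ → /n/, /ʃ/ → /x/, giving /noxjʊsɪtvo/.
Under (C)V, the unsyllabifiable consonants are /x/, /t/ (no codas are permitted; onsets are limited to one consonant).
Each unlicensed consonant becomes the onset of a new syllable: /x/ → /xi/, /t/ → /ti/.

noxijʊsɪtivo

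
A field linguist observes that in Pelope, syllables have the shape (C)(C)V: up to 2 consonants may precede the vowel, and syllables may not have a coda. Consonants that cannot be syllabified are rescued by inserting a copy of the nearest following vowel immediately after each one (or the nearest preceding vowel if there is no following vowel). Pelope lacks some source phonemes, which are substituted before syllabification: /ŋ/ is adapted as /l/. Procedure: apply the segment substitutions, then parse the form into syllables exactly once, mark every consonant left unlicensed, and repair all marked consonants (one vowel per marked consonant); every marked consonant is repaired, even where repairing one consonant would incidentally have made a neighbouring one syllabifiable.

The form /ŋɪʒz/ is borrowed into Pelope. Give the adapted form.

lɪʒɪzɪ

Substitution: /ŋ/ → /l/, giving /lɪʒz/.
Under (C)(C)V, the unsyllabifiable consonants are /ʒ/, /z/ (no codas are permitted; onsets may contain at most 2 consonants).
Epenthesis after each stranded consonant: /ʒ/ → /ʒɪ/, /z/ → /zɪ/.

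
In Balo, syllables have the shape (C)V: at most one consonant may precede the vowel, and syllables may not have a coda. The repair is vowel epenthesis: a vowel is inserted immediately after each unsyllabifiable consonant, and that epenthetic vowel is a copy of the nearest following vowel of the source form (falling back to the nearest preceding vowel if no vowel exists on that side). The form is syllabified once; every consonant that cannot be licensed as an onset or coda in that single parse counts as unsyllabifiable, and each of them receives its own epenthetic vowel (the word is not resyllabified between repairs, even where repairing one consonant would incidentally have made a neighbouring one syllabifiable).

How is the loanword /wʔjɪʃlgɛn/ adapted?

Under (C)V, the unsyllabifiable consonants are /w/, /ʔ/, /ʃ/, /l/, /n/ (no codas are permitted; onsets are limited to one consonant).
Each unlicensed consonant becomes the onset of a new syllable: /w/ → /wɪ/, /ʔ/ → /ʔɪ/, /ʃ/ → /ʃɛ/, /l/ → /lɛ/, /n/ → /nɛ/.

wɪʔɪjɪʃɛlɛgɛnɛ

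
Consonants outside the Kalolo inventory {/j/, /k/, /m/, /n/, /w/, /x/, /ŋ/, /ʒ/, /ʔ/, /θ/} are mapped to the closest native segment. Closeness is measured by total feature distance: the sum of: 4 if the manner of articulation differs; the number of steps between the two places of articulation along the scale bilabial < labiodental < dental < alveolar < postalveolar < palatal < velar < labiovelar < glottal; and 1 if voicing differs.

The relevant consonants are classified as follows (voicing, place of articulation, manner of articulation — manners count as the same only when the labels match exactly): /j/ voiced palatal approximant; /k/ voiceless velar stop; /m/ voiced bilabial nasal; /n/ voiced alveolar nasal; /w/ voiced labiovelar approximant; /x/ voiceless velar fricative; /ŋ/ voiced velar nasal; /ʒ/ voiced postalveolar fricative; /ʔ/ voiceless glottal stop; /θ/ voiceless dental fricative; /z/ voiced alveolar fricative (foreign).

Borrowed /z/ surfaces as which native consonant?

/ʒ/ is closest: same manner (fricative), place distance 1 (alveolar→postalveolar), same voicing; total 1. Next closest is /θ/ at distance 2.

ʒ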